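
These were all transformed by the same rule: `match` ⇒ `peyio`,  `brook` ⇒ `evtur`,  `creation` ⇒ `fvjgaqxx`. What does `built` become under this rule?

eynra

In match: m→p is +3, a→e is +4, t→y is +5, c→i is +6 — the shift increases by 1 each position. Letter i (0-indexed) is shifted by i+3, so successive shifts are 3, 4, 5, ….
Applying it to built: b+3=e, u+4=y, i+5=n, l+6=r, t+7=a.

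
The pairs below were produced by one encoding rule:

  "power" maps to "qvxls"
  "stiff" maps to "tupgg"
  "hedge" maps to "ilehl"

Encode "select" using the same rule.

The shift depends on letter class: consonant p→q is +1, but vowel o→v is +7. Vowels shift forward by 7 and consonants shift forward by 1.
On select: s(cons)+1=t, e(vowel)+7=l, l(cons)+1=m, e(vowel)+7=l, c(cons)+1=d, t(cons)+1=u.

tlmldu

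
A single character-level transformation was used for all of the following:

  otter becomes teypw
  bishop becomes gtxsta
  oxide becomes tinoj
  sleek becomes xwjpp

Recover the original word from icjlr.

Shifts by position in otter: pos 0: o→t (+5), pos 1: t→e (+11), pos 2: t→y (+5), pos 3: e→p (+11) — repeating every 2. It's a Vigenère-style cipher with numeric key [5,11]: position i shifts by key[i mod 2].
Decoding icjlr: i−5=d, c−11=r, j−5=e, l−11=a, r−5=m.

dream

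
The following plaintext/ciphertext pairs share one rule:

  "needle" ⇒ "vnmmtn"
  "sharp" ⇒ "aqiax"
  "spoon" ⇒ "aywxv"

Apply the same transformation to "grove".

oawem

The shifts repeat in a cycle of length 2: positions 0,1,… shift by +8, +9, then the pattern repeats.
On grove: g+8=o, r+9=a, o+8=w, v+9=e, e+8=m.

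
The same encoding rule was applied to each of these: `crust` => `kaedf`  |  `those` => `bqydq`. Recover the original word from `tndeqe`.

In crust: c→k is +8, r→a is +9, u→e is +10, s→d is +11 — the shift increases by 1 each position. Each letter shifts forward by (position + 8), i.e. 8, 9, 10, … — the shift grows by one for each successive letter.
Reversing it on tndeqe: t−8=l, n−9=e, d−10=t, e−11=t, q−12=e, e−13=r.

letter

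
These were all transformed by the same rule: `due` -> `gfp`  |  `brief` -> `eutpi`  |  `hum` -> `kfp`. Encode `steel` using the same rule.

The rule splits by letter class: vowels +11, consonants +3.
For steel: s(cons)+3=v, t(cons)+3=w, e(vowel)+11=p, e(vowel)+11=p, l(cons)+3=o.

vwppo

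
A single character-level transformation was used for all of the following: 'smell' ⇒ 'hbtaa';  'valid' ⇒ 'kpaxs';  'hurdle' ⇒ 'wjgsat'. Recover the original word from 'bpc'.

Compare letters: s→h is +15, m→b is +15, e→t is +15 — a constant shift. Every letter moves 15 places later in the alphabet, wrapping around z→a.
Undoing it on bpc: b−15=m, p−15=a, c−15=n.

man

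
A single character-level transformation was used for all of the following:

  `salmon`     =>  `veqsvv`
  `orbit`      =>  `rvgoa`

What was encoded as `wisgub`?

In salmon: s→v is +3, a→e is +4, l→q is +5, m→s is +6 — the shift increases by 1 each position. Letter i (0-indexed) is shifted by i+3, so successive shifts are 3, 4, 5, ….
Decoding wisgub: w−3=t, i−4=e, s−5=n, g−6=a, u−7=n, b−8=t.

tenant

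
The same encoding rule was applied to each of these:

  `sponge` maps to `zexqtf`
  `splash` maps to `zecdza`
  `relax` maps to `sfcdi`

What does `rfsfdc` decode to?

s(18)→z(25) and p(15)→e(4) fit y≡7x+3 (mod 26); the inverse of 7 mod 26 is 15. Each letter's alphabet position (a=0..z=25) is mapped through 7·x+3 mod 26 — an affine cipher.
Undoing it on rfsfdc: r(17)→15·(17−3)≡2=c; f(5)→15·(5−3)≡4=e; s(18)→15·(18−3)≡17=r; f(5)→15·(5−3)≡4=e; d(3)→15·(3−3)≡0=a; c(2)→15·(2−3)≡11=l (all mod 26).

cereal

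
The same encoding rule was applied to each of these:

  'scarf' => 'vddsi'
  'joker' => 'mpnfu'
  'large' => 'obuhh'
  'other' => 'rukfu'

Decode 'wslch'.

Shifts by position in scarf: pos 0: s→v (+3), pos 1: c→d (+1), pos 2: a→d (+3), pos 3: r→s (+1) — repeating every 2. A repeating key of period 2 is used — shifts +3, +1 over and over.
Decoding wslch: w−3=t, s−1=r, l−3=i, c−1=b, h−3=e.

tribe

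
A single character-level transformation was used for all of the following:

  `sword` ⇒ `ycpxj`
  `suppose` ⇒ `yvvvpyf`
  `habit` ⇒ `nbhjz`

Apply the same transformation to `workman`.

The shift depends on letter class: consonant s→y is +6, but vowel o→p is +1. Vowels shift forward by 1 and consonants shift forward by 6.
For workman: w(cons)+6=c, o(vowel)+1=p, r(cons)+6=x, k(cons)+6=q, m(cons)+6=s, a(vowel)+1=b, n(cons)+6=t.

cpxqsbt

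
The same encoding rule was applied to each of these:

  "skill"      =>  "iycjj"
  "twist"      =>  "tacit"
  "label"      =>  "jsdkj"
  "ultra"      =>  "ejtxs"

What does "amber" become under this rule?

This is an affine cipher: with a=0,…,z=25, each position x becomes (11x+18) mod 26.
For amber: a(0)→11·0+18≡18=s; m(12)→11·12+18≡20=u; b(1)→11·1+18≡3=d; e(4)→11·4+18≡10=k; r(17)→11·17+18≡23=x (all mod 26).

sudkx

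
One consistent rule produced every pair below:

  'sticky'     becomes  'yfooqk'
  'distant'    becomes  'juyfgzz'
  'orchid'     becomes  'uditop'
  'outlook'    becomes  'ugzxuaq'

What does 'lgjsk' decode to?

Shifts by position in sticky: pos 0: s→y (+6), pos 1: t→f (+12), pos 2: i→o (+6), pos 3: c→o (+12) — repeating every 2. It's a Vigenère-style cipher with numeric key [6,12]: position i shifts by key[i mod 2].
Decoding lgjsk: l−6=f, g−12=u, j−6=d, s−12=g, k−6=e.

fudge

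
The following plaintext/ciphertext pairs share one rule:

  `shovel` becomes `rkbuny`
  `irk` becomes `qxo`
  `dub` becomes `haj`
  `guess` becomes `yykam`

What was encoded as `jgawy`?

The output letters match the input read backwards, each shifted +6: shovel reversed is levohs. Read the word backwards and shift each letter +6.
Undoing it on jgawy: shift back: j−6=d, g−6=a, a−6=u, w−6=q, y−6=s → dauqs; then reverse → squad.

squad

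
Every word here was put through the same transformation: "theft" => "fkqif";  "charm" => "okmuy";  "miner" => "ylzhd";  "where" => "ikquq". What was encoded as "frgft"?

touch

Shifts by position in theft: pos 0: t→f (+12), pos 1: h→k (+3), pos 2: e→q (+12), pos 3: f→i (+3) — repeating every 2. A repeating key of period 2 is used — shifts +12, +3 over and over.
Decoding frgft: f−12=t, r−3=o, g−12=u, f−3=c, t−12=h.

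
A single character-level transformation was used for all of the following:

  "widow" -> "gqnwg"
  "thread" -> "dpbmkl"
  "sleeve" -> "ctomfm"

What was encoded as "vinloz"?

ladder

Shifts by position in widow: pos 0: w→g (+10), pos 1: i→q (+8), pos 2: d→n (+10), pos 3: o→w (+8) — repeating every 2. It's a Vigenère-style cipher with numeric key [10,8]: position i shifts by key[i mod 2].
Reversing it on vinloz: v−10=l, i−8=a, n−10=d, l−8=d, o−10=e, z−8=r.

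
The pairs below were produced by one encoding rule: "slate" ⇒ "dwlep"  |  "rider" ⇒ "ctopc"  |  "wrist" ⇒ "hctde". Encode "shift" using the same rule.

dstqe

Compare letters: s→d is +11, l→w is +11, a→l is +11 — a constant shift. Each letter is shifted forward by 11 in the alphabet (a Caesar shift of +11).
Applying it to shift: s+11=d, h+11=s, i+11=t, f+11=q, t+11=e.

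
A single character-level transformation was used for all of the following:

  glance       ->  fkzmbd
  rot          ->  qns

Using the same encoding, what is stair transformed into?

rszhq

Compare letters: g→f is +25, l→k is +25, a→z is +25 — a constant shift. This is a Caesar cipher with shift 25.
On stair: s+25=r, t+25=s, a+25=z, i+25=h, r+25=q.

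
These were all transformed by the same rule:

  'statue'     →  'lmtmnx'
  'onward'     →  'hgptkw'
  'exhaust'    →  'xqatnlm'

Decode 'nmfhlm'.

utmost

Compare letters: s→l is +19, t→m is +19, a→t is +19 — a constant shift. Each letter is shifted forward by 19 in the alphabet (a Caesar shift of +19).
Decoding nmfhlm: n−19=u, m−19=t, f−19=m, h−19=o, l−19=s, m−19=t.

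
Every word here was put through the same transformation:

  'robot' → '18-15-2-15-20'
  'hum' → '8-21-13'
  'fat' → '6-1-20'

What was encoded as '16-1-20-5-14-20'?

r is letter #18 and maps to 18: an offset of 0. Each letter is replaced by its alphabet position (a=1, b=2, …, z=26).
Decoding 16-1-20-5-14-20: 16=p, 1=a, 20=t, 5=e, 14=n, 20=t.

patent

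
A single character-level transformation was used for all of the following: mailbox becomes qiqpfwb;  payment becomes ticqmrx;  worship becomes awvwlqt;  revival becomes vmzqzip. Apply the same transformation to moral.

qwvip

Vowels shift forward by 8 and consonants shift forward by 4.
For moral: m(cons)+4=q, o(vowel)+8=w, r(cons)+4=v, a(vowel)+8=i, l(cons)+4=p.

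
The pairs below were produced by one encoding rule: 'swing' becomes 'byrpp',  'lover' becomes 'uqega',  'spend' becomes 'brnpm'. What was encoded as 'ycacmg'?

Shifts by position in swing: pos 0: s→b (+9), pos 1: w→y (+2), pos 2: i→r (+9), pos 3: n→p (+2) — repeating every 2. The shifts repeat in a cycle of length 2: positions 0,1,… shift by +9, +2, then the pattern repeats.
Reversing it on ycacmg: y−9=p, c−2=a, a−9=r, c−2=a, m−9=d, g−2=e.

parade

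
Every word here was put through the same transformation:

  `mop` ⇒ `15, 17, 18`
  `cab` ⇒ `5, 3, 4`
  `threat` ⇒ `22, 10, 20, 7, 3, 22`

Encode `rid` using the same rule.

m is letter #13 and maps to 15: an offset of 2. The number is (letter's place in the alphabet, a=1) + 2.
On rid: r=18→20, i=9→11, d=4→6.

20, 11, 6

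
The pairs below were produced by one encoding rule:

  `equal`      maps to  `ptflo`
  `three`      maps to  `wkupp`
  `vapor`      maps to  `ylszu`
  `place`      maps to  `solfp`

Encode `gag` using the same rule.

The shift depends on letter class: consonant q→t is +3, but vowel e→p is +11. The rule splits by letter class: vowels +11, consonants +3.
Applying it to gag: g(cons)+3=j, a(vowel)+11=l, g(cons)+3=j.

jlj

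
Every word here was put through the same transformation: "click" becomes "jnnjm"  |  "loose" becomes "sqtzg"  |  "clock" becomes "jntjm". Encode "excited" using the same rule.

A repeating key of period 3 is used — shifts +7, +2, +5 over and over.
On excited: e+7=l, x+2=z, c+5=h, i+7=p, t+2=v, e+5=j, d+7=k.

lzhpvjk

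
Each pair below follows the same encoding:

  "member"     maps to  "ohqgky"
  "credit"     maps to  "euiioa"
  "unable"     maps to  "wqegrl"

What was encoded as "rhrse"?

penny

Each letter shifts forward by (position + 2), i.e. 2, 3, 4, … — the shift grows by one for each successive letter.
Undoing it on rhrse: r−2=p, h−3=e, r−4=n, s−5=n, e−6=y.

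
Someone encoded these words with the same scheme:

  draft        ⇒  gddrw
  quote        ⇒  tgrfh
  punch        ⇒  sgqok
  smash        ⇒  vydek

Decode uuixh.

rifle

Shifts by position in draft: pos 0: d→g (+3), pos 1: r→d (+12), pos 2: a→d (+3), pos 3: f→r (+12) — repeating every 2. It's a Vigenère-style cipher with numeric key [3,12]: position i shifts by key[i mod 2].
Reversing it on uuixh: u−3=r, u−12=i, i−3=f, x−12=l, h−3=e.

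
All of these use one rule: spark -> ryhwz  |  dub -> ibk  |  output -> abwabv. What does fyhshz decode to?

Read the word backwards and shift each letter +7.
Undoing it on fyhshz: shift back: f−7=y, y−7=r, h−7=a, s−7=l, h−7=a, z−7=s → yralas; then reverse → salary.

salary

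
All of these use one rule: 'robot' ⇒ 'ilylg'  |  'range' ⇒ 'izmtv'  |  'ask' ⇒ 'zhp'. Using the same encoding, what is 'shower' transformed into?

hsldvi

Each pair mirrors across the alphabet (r↔i, o↔l, b↔y): positions sum to 25. Each letter is replaced by its mirror in the alphabet: a↔z, b↔y, c↔x, and so on (the Atbash cipher).
For shower: s↔h, h↔s, o↔l, w↔d, e↔v, r↔i.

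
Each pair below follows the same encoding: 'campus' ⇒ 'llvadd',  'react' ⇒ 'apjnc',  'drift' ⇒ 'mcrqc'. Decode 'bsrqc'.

shift

The shifts repeat in a cycle of length 2: positions 0,1,… shift by +9, +11, then the pattern repeats.
Reversing it on bsrqc: b−9=s, s−11=h, r−9=i, q−11=f, c−9=t.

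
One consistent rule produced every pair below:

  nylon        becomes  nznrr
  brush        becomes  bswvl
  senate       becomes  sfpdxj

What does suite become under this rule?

svkwi

Each letter shifts forward by its position index (0, 1, 2, …) — the shift grows by one for each successive letter.
Applying it to suite: s+0=s, u+1=v, i+2=k, t+3=w, e+4=i.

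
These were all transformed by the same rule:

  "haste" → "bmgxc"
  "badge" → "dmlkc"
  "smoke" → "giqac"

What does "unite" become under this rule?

h(7)→b(1) and a(0)→m(12) fit y≡17x+12 (mod 26); the inverse of 17 mod 26 is 23. This is an affine cipher: with a=0,…,z=25, each position x becomes (17x+12) mod 26.
Applying it to unite: u(20)→17·20+12≡14=o; n(13)→17·13+12≡25=z; i(8)→17·8+12≡18=s; t(19)→17·19+12≡23=x; e(4)→17·4+12≡2=c (all mod 26).

ozsxc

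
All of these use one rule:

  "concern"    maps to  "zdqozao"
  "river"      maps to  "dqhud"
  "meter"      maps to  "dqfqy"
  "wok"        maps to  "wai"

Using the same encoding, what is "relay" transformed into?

The output letters match the input read backwards, each shifted +12: concern reversed is nrecnoc. Read the word backwards and shift each letter +12.
For relay: reverse → yaler; then shift: y+12=k, a+12=m, l+12=x, e+12=q, r+12=d.

kmxqd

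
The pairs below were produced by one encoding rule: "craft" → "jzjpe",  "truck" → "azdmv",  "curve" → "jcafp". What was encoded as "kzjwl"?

In craft: c→j is +7, r→z is +8, a→j is +9, f→p is +10 — the shift increases by 1 each position. Each letter shifts forward by (position + 7), i.e. 7, 8, 9, … — the shift grows by one for each successive letter.
Undoing it on kzjwl: k−7=d, z−8=r, j−9=a, w−10=m, l−11=a.

drama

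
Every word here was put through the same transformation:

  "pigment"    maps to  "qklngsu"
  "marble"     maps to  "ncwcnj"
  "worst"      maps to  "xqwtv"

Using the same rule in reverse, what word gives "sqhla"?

Shifts by position in pigment: pos 0: p→q (+1), pos 1: i→k (+2), pos 2: g→l (+5), pos 3: m→n (+1), pos 4: e→g (+2), pos 5: n→s (+5) — repeating every 3. The shifts repeat in a cycle of length 3: positions 0,1,… shift by +1, +2, +5, then the pattern repeats.
Undoing it on sqhla: s−1=r, q−2=o, h−5=c, l−1=k, a−2=y.

rocky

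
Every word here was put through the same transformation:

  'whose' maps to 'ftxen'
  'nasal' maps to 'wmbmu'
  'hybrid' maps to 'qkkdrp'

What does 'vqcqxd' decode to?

meteor

A repeating key of period 2 is used — shifts +9, +12 over and over.
Undoing it on vqcqxd: v−9=m, q−12=e, c−9=t, q−12=e, x−9=o, d−12=r.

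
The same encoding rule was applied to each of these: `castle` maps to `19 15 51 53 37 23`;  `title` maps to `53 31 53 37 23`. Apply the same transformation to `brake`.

The formula is n = 2×(alphabet index, a=1) + 13.
For brake: b=2→17, r=18→49, a=1→15, k=11→35, e=5→23.

17 49 15 35 23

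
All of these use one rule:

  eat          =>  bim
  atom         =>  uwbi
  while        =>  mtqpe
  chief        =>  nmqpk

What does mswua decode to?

smoke

The output letters match the input read backwards, each shifted +8: eat reversed is tae. The word is reversed, then every letter is shifted forward by 8.
Decoding mswua: shift back: m−8=e, s−8=k, w−8=o, u−8=m, a−8=s → ekoms; then reverse → smoke.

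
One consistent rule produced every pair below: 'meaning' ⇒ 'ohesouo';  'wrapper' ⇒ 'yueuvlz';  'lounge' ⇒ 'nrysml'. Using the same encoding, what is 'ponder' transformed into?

In meaning: m→o is +2, e→h is +3, a→e is +4, n→s is +5 — the shift increases by 1 each position. Each letter shifts forward by (position + 2), i.e. 2, 3, 4, … — the shift grows by one for each successive letter.
On ponder: p+2=r, o+3=r, n+4=r, d+5=i, e+6=k, r+7=y.

rrriky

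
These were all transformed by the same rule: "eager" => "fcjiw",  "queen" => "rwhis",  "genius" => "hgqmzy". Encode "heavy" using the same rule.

igdzd

Letter i (0-indexed) is shifted by i+1, so successive shifts are 1, 2, 3, ….
Applying it to heavy: h+1=i, e+2=g, a+3=d, v+4=z, y+5=d.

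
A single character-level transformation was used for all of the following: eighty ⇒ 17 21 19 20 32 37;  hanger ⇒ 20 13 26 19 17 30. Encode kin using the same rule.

e is letter #5 and maps to 17: an offset of 12. Letters become their 1-based position plus 12 (so a→13, b→14, …).
On kin: k=11→23, i=9→21, n=14→26.

23 21 26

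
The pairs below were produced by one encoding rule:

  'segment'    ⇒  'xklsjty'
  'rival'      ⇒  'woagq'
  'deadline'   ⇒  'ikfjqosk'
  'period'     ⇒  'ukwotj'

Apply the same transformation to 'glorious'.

lrtxnuzy

Shifts by position in segment: pos 0: s→x (+5), pos 1: e→k (+6), pos 2: g→l (+5), pos 3: m→s (+6) — repeating every 2. A repeating key of period 2 is used — shifts +5, +6 over and over.
For glorious: g+5=l, l+6=r, o+5=t, r+6=x, i+5=n, o+6=u, u+5=z, s+6=y.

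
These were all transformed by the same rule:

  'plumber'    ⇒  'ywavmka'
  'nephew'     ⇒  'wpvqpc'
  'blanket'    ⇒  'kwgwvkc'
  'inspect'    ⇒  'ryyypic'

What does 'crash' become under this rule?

A repeating key of period 3 is used — shifts +9, +11, +6 over and over.
For crash: c+9=l, r+11=c, a+6=g, s+9=b, h+11=s.

lcgbs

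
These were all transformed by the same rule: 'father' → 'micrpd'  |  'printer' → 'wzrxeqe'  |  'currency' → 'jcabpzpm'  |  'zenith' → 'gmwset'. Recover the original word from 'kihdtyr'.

In father: f→m is +7, a→i is +8, t→c is +9, h→r is +10 — the shift increases by 1 each position. The shift increases by 1 at each position, starting from +7: 7, 8, 9, ….
Undoing it on kihdtyr: k−7=d, i−8=a, h−9=y, d−10=t, t−11=i, y−12=m, r−13=e.

daytime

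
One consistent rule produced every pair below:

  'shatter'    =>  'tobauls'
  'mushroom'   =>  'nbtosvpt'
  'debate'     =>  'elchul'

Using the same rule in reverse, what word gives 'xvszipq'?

worship

Shifts by position in shatter: pos 0: s→t (+1), pos 1: h→o (+7), pos 2: a→b (+1), pos 3: t→a (+7) — repeating every 2. A repeating key of period 2 is used — shifts +1, +7 over and over.
Decoding xvszipq: x−1=w, v−7=o, s−1=r, z−7=s, i−1=h, p−7=i, q−1=p.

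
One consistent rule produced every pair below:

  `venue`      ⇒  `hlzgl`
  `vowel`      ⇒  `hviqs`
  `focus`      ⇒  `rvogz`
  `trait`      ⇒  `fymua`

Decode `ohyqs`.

Shifts by position in venue: pos 0: v→h (+12), pos 1: e→l (+7), pos 2: n→z (+12), pos 3: u→g (+12), pos 4: e→l (+7) — repeating every 3. A repeating key of period 3 is used — shifts +12, +7, +12 over and over.
Decoding ohyqs: o−12=c, h−7=a, y−12=m, q−12=e, s−7=l.

camel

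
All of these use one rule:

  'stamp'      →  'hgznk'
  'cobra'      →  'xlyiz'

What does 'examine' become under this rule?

Each pair mirrors across the alphabet (s↔h, t↔g, a↔z): positions sum to 25. This is the alphabet-reversal cipher (Atbash): a becomes z, b becomes y, etc.
Applying it to examine: e↔v, x↔c, a↔z, m↔n, i↔r, n↔m, e↔v.

vcznrmv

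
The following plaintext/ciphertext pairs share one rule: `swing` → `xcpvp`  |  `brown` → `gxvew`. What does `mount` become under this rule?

rubvc

In swing: s→x is +5, w→c is +6, i→p is +7, n→v is +8 — the shift increases by 1 each position. Letter i (0-indexed) is shifted by i+5, so successive shifts are 5, 6, 7, ….
For mount: m+5=r, o+6=u, u+7=b, n+8=v, t+9=c.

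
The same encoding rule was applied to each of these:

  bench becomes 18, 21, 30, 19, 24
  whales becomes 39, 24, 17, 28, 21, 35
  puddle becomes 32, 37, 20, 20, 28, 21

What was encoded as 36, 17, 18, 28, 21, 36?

b is letter #2 and maps to 18: an offset of 16. The number is (letter's place in the alphabet, a=1) + 16.
Decoding 36, 17, 18, 28, 21, 36: 36→(36−16)÷1=20=t, 17→(17−16)÷1=1=a, 18→(18−16)÷1=2=b, 28→(28−16)÷1=12=l, 21→(21−16)÷1=5=e, 36→(36−16)÷1=20=t.

tablet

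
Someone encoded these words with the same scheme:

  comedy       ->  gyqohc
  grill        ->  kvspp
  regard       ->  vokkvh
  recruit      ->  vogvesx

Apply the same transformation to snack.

wrkgo

The shift depends on letter class: consonant c→g is +4, but vowel o→y is +10. Vowels shift forward by 10 and consonants shift forward by 4.
For snack: s(cons)+4=w, n(cons)+4=r, a(vowel)+10=k, c(cons)+4=g, k(cons)+4=o.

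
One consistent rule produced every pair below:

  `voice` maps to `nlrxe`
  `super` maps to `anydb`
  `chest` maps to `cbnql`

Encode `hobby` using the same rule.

The word is reversed, then every letter is shifted forward by 9.
On hobby: reverse → ybboh; then shift: y+9=h, b+9=k, b+9=k, o+9=x, h+9=q.

hkkxq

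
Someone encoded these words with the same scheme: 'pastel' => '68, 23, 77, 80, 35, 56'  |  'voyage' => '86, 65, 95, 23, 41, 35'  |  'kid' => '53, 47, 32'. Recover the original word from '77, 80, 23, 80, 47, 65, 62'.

station

p(#16)→68 and a(#1)→23: differences scale by 3, so n = 3·pos + 20. With a=1..z=26, the number is 3·pos + 20.
Undoing it on 77, 80, 23, 80, 47, 65, 62: 77→(77−20)÷3=19=s, 80→(80−20)÷3=20=t, 23→(23−20)÷3=1=a, 80→(80−20)÷3=20=t, 47→(47−20)÷3=9=i, 65→(65−20)÷3=15=o, 62→(62−20)÷3=14=n.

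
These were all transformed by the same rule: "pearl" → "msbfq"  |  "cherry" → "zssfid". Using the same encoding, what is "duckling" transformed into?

hojmldve

The output letters match the input read backwards, each shifted +1: pearl reversed is lraep. The word is reversed, then every letter is shifted forward by 1.
Applying it to duckling: reverse → gnilkcud; then shift: g+1=h, n+1=o, i+1=j, l+1=m, k+1=l, c+1=d, u+1=v, d+1=e.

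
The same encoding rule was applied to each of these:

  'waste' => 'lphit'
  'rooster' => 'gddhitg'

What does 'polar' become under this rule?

edapg

Compare letters: w→l is +15, a→p is +15, s→h is +15 — a constant shift. It's a constant shift of +15 (ROT15).
Applying it to polar: p+15=e, o+15=d, l+15=a, a+15=p, r+15=g.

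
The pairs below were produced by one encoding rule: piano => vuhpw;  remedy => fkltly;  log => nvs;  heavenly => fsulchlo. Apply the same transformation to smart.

The output letters match the input read backwards, each shifted +7: piano reversed is onaip. Two steps: reverse the string, then apply a Caesar shift of +7.
For smart: reverse → trams; then shift: t+7=a, r+7=y, a+7=h, m+7=t, s+7=z.

ayhtz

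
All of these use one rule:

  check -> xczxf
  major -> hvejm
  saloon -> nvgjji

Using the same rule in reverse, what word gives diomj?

Compare letters: c→x is +21, h→c is +21, e→z is +21 — a constant shift. This is a Caesar cipher with shift 21.
Undoing it on diomj: d−21=i, i−21=n, o−21=t, m−21=r, j−21=o.

intro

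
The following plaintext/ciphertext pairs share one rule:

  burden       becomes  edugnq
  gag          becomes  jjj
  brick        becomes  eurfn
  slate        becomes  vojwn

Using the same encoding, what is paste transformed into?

sjvwn

The shift depends on letter class: consonant b→e is +3, but vowel u→d is +9. Two shifts are in play — +9 for a/e/i/o/u, +3 for every other letter.
Applying it to paste: p(cons)+3=s, a(vowel)+9=j, s(cons)+3=v, t(cons)+3=w, e(vowel)+9=n.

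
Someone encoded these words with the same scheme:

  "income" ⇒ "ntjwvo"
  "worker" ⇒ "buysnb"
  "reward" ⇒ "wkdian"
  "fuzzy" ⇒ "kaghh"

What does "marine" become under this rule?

rgyqwo

Each letter shifts forward by (position + 5), i.e. 5, 6, 7, … — the shift grows by one for each successive letter.
Applying it to marine: m+5=r, a+6=g, r+7=y, i+8=q, n+9=w, e+10=o.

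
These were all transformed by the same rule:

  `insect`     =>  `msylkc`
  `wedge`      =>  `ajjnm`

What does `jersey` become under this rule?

njxzmh

In insect: i→m is +4, n→s is +5, s→y is +6, e→l is +7 — the shift increases by 1 each position. The shift increases by 1 at each position, starting from +4: 4, 5, 6, ….
On jersey: j+4=n, e+5=j, r+6=x, s+7=z, e+8=m, y+9=h.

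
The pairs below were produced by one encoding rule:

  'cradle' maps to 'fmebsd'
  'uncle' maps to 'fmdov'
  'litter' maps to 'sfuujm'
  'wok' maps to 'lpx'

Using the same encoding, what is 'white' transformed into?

fujix

Read the word backwards and shift each letter +1.
For white: reverse → etihw; then shift: e+1=f, t+1=u, i+1=j, h+1=i, w+1=x.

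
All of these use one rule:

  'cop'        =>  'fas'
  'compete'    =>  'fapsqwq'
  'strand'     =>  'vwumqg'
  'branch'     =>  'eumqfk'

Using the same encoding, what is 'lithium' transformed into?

ouwkugp

The rule splits by letter class: vowels +12, consonants +3.
For lithium: l(cons)+3=o, i(vowel)+12=u, t(cons)+3=w, h(cons)+3=k, i(vowel)+12=u, u(vowel)+12=g, m(cons)+3=p.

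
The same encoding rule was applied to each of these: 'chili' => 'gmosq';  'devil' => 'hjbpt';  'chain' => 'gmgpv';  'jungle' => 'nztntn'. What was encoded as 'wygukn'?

In chili: c→g is +4, h→m is +5, i→o is +6, l→s is +7 — the shift increases by 1 each position. The shift increases by 1 at each position, starting from +4: 4, 5, 6, ….
Decoding wygukn: w−4=s, y−5=t, g−6=a, u−7=n, k−8=c, n−9=e.

stance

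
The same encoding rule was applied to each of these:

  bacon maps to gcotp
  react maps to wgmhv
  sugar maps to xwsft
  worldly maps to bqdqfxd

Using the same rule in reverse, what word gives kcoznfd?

Shifts by position in bacon: pos 0: b→g (+5), pos 1: a→c (+2), pos 2: c→o (+12), pos 3: o→t (+5), pos 4: n→p (+2) — repeating every 3. A repeating key of period 3 is used — shifts +5, +2, +12 over and over.
Decoding kcoznfd: k−5=f, c−2=a, o−12=c, z−5=u, n−2=l, f−12=t, d−5=y.

faculty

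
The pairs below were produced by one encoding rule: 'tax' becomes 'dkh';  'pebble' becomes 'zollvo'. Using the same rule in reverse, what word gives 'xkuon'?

naked

Compare letters: t→d is +10, a→k is +10, x→h is +10 — a constant shift. It's a constant shift of +10 (ROT10).
Decoding xkuon: x−10=n, k−10=a, u−10=k, o−10=e, n−10=d.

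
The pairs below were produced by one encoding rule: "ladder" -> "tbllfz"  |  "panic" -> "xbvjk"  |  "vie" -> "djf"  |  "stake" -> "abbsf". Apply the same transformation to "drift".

The shift depends on letter class: consonant l→t is +8, but vowel a→b is +1. The rule splits by letter class: vowels +1, consonants +8.
Applying it to drift: d(cons)+8=l, r(cons)+8=z, i(vowel)+1=j, f(cons)+8=n, t(cons)+8=b.

lzjnb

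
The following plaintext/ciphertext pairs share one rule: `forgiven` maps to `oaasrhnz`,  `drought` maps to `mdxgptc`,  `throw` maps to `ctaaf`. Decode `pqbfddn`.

gesture

Shifts by position in forgiven: pos 0: f→o (+9), pos 1: o→a (+12), pos 2: r→a (+9), pos 3: g→s (+12) — repeating every 2. A repeating key of period 2 is used — shifts +9, +12 over and over.
Decoding pqbfddn: p−9=g, q−12=e, b−9=s, f−12=t, d−9=u, d−12=r, n−9=e.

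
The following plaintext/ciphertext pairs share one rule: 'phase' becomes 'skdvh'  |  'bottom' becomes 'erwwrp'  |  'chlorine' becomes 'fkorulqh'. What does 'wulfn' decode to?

trick

Compare letters: p→s is +3, h→k is +3, a→d is +3 — a constant shift. Every letter moves 3 places later in the alphabet, wrapping around z→a.
Decoding wulfn: w−3=t, u−3=r, l−3=i, f−3=c, n−3=k.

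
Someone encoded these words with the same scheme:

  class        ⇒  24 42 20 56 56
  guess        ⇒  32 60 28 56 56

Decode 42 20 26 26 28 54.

c(#3)→24 and l(#12)→42: differences scale by 2, so n = 2·pos + 18. The formula is n = 2×(alphabet index, a=1) + 18.
Undoing it on 42 20 26 26 28 54: 42→(42−18)÷2=12=l, 20→(20−18)÷2=1=a, 26→(26−18)÷2=4=d, 26→(26−18)÷2=4=d, 28→(28−18)÷2=5=e, 54→(54−18)÷2=18=r.

ladder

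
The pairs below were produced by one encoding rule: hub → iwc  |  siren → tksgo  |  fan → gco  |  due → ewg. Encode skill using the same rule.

tlkmm

The shift depends on letter class: consonant h→i is +1, but vowel u→w is +2. Vowels shift forward by 2 and consonants shift forward by 1.
On skill: s(cons)+1=t, k(cons)+1=l, i(vowel)+2=k, l(cons)+1=m, l(cons)+1=m.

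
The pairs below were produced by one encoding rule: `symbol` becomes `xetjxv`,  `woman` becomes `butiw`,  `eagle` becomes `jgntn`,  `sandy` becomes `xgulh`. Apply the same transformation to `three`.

ynymn

Letter i (0-indexed) is shifted by i+5, so successive shifts are 5, 6, 7, ….
For three: t+5=y, h+6=n, r+7=y, e+8=m, e+9=n.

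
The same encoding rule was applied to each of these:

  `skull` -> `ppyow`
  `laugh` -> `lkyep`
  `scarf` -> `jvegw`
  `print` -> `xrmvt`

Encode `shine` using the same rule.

The output letters match the input read backwards, each shifted +4: skull reversed is lluks. The word is reversed, then every letter is shifted forward by 4.
Applying it to shine: reverse → enihs; then shift: e+4=i, n+4=r, i+4=m, h+4=l, s+4=w.

irmlw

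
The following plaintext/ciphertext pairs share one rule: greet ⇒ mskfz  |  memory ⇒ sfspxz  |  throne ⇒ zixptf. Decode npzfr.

hotel

It's a Vigenère-style cipher with numeric key [6,1]: position i shifts by key[i mod 2].
Undoing it on npzfr: n−6=h, p−1=o, z−6=t, f−1=e, r−6=l.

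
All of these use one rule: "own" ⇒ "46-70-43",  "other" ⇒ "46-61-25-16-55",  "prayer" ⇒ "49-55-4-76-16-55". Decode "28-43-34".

ink

With a=1..z=26, the number is 3·pos + 1.
Reversing it on 28-43-34: 28→(28−1)÷3=9=i, 43→(43−1)÷3=14=n, 34→(34−1)÷3=11=k.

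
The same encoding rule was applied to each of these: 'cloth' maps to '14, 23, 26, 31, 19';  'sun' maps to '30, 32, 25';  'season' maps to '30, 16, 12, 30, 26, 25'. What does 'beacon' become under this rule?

13, 16, 12, 14, 26, 25

Letters become their 1-based position plus 11 (so a→12, b→13, …).
For beacon: b=2→13, e=5→16, a=1→12, c=3→14, o=15→26, n=14→25.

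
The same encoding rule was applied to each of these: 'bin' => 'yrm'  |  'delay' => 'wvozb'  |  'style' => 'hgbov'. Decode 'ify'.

rub

Each letter is replaced by its mirror in the alphabet: a↔z, b↔y, c↔x, and so on (the Atbash cipher).
Undoing it on ify: i↔r, f↔u, y↔b.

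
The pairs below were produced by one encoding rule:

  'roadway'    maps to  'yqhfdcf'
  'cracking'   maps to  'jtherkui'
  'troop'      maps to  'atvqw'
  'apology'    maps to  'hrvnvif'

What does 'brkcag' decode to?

Shifts by position in roadway: pos 0: r→y (+7), pos 1: o→q (+2), pos 2: a→h (+7), pos 3: d→f (+2) — repeating every 2. A repeating key of period 2 is used — shifts +7, +2 over and over.
Decoding brkcag: b−7=u, r−2=p, k−7=d, c−2=a, a−7=t, g−2=e.

update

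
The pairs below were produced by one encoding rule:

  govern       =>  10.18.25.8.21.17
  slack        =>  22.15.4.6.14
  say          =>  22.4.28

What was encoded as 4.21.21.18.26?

arrow

Each letter is replaced by its alphabet position (a=1..z=26) + 3.
Reversing it on 4.21.21.18.26: 4→(4−3)÷1=1=a, 21→(21−3)÷1=18=r, 21→(21−3)÷1=18=r, 18→(18−3)÷1=15=o, 26→(26−3)÷1=23=w.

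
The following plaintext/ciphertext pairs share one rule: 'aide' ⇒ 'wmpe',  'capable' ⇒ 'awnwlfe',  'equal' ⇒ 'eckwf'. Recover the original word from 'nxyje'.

phone

a(0)→w(22) and i(8)→m(12) fit y≡15x+22 (mod 26); the inverse of 15 mod 26 is 7. This is an affine cipher: with a=0,…,z=25, each position x becomes (15x+22) mod 26.
Reversing it on nxyje: n(13)→7·(13−22)≡15=p; x(23)→7·(23−22)≡7=h; y(24)→7·(24−22)≡14=o; j(9)→7·(9−22)≡13=n; e(4)→7·(4−22)≡4=e (all mod 26).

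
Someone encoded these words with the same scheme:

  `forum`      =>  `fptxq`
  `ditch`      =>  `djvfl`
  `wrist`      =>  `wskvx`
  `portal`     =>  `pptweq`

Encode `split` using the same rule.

sqnlx

In forum: f→f is +0, o→p is +1, r→t is +2, u→x is +3 — the shift increases by 1 each position. Each letter shifts forward by its position index (0, 1, 2, …) — the shift grows by one for each successive letter.
For split: s+0=s, p+1=q, l+2=n, i+3=l, t+4=x.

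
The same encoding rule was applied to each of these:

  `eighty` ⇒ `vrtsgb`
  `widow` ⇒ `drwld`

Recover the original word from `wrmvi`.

This is the alphabet-reversal cipher (Atbash): a becomes z, b becomes y, etc.
Reversing it on wrmvi: w↔d, r↔i, m↔n, v↔e, i↔r.

diner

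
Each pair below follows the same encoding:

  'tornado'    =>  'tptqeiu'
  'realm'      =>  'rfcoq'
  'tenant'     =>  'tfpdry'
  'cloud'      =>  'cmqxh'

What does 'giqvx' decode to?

ghost

In tornado: t→t is +0, o→p is +1, r→t is +2, n→q is +3 — the shift increases by 1 each position. Each letter shifts forward by its position index (0, 1, 2, …) — the shift grows by one for each successive letter.
Undoing it on giqvx: g−0=g, i−1=h, q−2=o, v−3=s, x−4=t.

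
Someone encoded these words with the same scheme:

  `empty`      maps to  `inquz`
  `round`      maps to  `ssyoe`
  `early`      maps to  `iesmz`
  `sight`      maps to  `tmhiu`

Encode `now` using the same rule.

osx

The shift depends on letter class: consonant m→n is +1, but vowel e→i is +4. The rule splits by letter class: vowels +4, consonants +1.
For now: n(cons)+1=o, o(vowel)+4=s, w(cons)+1=x.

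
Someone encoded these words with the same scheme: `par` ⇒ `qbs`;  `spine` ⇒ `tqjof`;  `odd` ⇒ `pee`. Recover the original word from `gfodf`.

fence

This is a Caesar cipher with shift 1.
Decoding gfodf: g−1=f, f−1=e, o−1=n, d−1=c, f−1=e.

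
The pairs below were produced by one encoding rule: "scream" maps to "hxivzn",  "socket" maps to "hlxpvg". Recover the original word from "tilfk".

group

Each pair mirrors across the alphabet (s↔h, c↔x, r↔i): positions sum to 25. This is the alphabet-reversal cipher (Atbash): a becomes z, b becomes y, etc.
Undoing it on tilfk: t↔g, i↔r, l↔o, f↔u, k↔p.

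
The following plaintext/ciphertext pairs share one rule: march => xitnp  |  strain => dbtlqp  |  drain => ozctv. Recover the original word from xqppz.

Shifts by position in march: pos 0: m→x (+11), pos 1: a→i (+8), pos 2: r→t (+2), pos 3: c→n (+11), pos 4: h→p (+8) — repeating every 3. A repeating key of period 3 is used — shifts +11, +8, +2 over and over.
Decoding xqppz: x−11=m, q−8=i, p−2=n, p−11=e, z−8=r.

miner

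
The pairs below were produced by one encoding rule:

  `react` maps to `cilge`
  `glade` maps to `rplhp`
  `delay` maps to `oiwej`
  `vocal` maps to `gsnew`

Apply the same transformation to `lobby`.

Shifts by position in react: pos 0: r→c (+11), pos 1: e→i (+4), pos 2: a→l (+11), pos 3: c→g (+4) — repeating every 2. A repeating key of period 2 is used — shifts +11, +4 over and over.
Applying it to lobby: l+11=w, o+4=s, b+11=m, b+4=f, y+11=j.

wsmfj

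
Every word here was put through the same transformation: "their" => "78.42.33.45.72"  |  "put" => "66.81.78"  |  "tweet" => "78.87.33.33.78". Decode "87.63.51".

wok

t(#20)→78 and h(#8)→42: differences scale by 3, so n = 3·pos + 18. Each letter becomes 3×(its alphabet position, a=1..z=26) + 18.
Decoding 87.63.51: 87→(87−18)÷3=23=w, 63→(63−18)÷3=15=o, 51→(51−18)÷3=11=k.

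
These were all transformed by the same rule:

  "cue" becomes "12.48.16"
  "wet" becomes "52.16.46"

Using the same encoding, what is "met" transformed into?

c(#3)→12 and u(#21)→48: differences scale by 2, so n = 2·pos + 6. Each letter becomes 2×(its alphabet position, a=1..z=26) + 6.
On met: m=13→32, e=5→16, t=20→46.

32.16.46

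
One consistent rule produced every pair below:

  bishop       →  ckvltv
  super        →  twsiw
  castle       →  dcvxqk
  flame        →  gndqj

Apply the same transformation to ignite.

jiqmyk

In bishop: b→c is +1, i→k is +2, s→v is +3, h→l is +4 — the shift increases by 1 each position. Letter i (0-indexed) is shifted by i+1, so successive shifts are 1, 2, 3, ….
For ignite: i+1=j, g+2=i, n+3=q, i+4=m, t+5=y, e+6=k.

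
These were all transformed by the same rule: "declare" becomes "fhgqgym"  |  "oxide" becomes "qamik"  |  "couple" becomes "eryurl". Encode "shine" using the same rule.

ukmsk

In declare: d→f is +2, e→h is +3, c→g is +4, l→q is +5 — the shift increases by 1 each position. The shift increases by 1 at each position, starting from +2: 2, 3, 4, ….
On shine: s+2=u, h+3=k, i+4=m, n+5=s, e+6=k.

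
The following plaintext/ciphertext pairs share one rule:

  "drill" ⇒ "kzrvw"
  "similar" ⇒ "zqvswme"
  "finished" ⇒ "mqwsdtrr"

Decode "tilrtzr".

In drill: d→k is +7, r→z is +8, i→r is +9, l→v is +10 — the shift increases by 1 each position. Letter i (0-indexed) is shifted by i+7, so successive shifts are 7, 8, 9, ….
Reversing it on tilrtzr: t−7=m, i−8=a, l−9=c, r−10=h, t−11=i, z−12=n, r−13=e.

machine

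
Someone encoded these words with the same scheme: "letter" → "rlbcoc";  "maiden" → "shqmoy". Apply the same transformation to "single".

In letter: l→r is +6, e→l is +7, t→b is +8, t→c is +9 — the shift increases by 1 each position. The shift increases by 1 at each position, starting from +6: 6, 7, 8, ….
On single: s+6=y, i+7=p, n+8=v, g+9=p, l+10=v, e+11=p.

ypvpvp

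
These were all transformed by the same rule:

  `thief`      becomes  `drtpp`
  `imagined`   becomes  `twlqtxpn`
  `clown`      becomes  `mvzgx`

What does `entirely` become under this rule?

The rule splits by letter class: vowels +11, consonants +10.
Applying it to entirely: e(vowel)+11=p, n(cons)+10=x, t(cons)+10=d, i(vowel)+11=t, r(cons)+10=b, e(vowel)+11=p, l(cons)+10=v, y(cons)+10=i.

pxdtbpvi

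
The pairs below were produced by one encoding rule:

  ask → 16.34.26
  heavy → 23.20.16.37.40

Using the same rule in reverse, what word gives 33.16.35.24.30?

ratio

Each letter is replaced by its alphabet position (a=1..z=26) + 15.
Undoing it on 33.16.35.24.30: 33→(33−15)÷1=18=r, 16→(16−15)÷1=1=a, 35→(35−15)÷1=20=t, 24→(24−15)÷1=9=i, 30→(30−15)÷1=15=o.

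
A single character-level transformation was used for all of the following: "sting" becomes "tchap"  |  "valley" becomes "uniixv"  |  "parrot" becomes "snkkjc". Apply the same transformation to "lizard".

This is an affine cipher: with a=0,…,z=25, each position x becomes (9x+13) mod 26.
For lizard: l(11)→9·11+13≡8=i; i(8)→9·8+13≡7=h; z(25)→9·25+13≡4=e; a(0)→9·0+13≡13=n; r(17)→9·17+13≡10=k; d(3)→9·3+13≡14=o (all mod 26).

ihenko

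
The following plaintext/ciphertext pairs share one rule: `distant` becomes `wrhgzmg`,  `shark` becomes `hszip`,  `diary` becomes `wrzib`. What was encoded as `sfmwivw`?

Each pair mirrors across the alphabet (d↔w, i↔r, s↔h): positions sum to 25. This is the alphabet-reversal cipher (Atbash): a becomes z, b becomes y, etc.
Undoing it on sfmwivw: s↔h, f↔u, m↔n, w↔d, i↔r, v↔e, w↔d.

hundred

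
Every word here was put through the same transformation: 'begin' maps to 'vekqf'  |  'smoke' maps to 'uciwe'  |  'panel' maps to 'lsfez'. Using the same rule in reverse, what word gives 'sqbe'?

aide

Each letter's alphabet position (a=0..z=25) is mapped through 3·x+18 mod 26 — an affine cipher.
Decoding sqbe: s(18)→9·(18−18)≡0=a; q(16)→9·(16−18)≡8=i; b(1)→9·(1−18)≡3=d; e(4)→9·(4−18)≡4=e (all mod 26).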